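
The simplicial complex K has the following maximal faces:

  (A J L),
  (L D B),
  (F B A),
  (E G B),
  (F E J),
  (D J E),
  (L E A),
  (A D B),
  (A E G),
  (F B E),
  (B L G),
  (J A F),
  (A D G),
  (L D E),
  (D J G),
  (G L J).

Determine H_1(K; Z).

H_1 ≅ Z^2.

We work with the vertex ordering A < B < D < E < F < G < J < L. The simplices of K, each written with vertices in increasing order, are:

  0-simplices (8): A, B, D, E, F, G, J, L
  1-simplices (24): AB, AD, AE, AF, AG, AJ, AL, BD, BE, BF, BG, BL, DE, DG, DJ, DL, EF, EG, EJ, EL, FJ, GJ, GL, JL
  2-simplices (16): ABD, ABF, ADG, AEG, AEL, AFJ, AJL, BDL, BEF, BEG, BGL, DEJ, DEL, DGJ, EFJ, GJL

Hence C_0 ≅ Z^8, C_1 ≅ Z^24, C_2 ≅ Z^16.

∂_1: C_1 → C_0 is given by ∂[p,q] = [q] − [p]. For instance
  ∂BD = D − B.
As a 8×24 matrix over Z this has rank 7, with invariant factors (1,1,1,1,1,1,1).

The boundary map ∂_2: C_2 → C_1 sends each 2-simplex [p,q,r] to [q,r] − [p,r] + [p,q]. For instance
  ∂DGJ = GJ − DJ + DG,
  ∂AJL = JL − AL + AJ.
This gives a 24×16 integer matrix of rank 15; reducing to Smith normal form yields diagonal entries (1,1,1,1,1,1,1,1,1,1,1,1,1,1,1).

From H_k ≅ ker(∂_k) / im(∂_{k+1}) we obtain:

  H_1: rank ker ∂_1 − rank ∂_2 = (24 − 7) − 15 = 2, and the invariant factors of ∂_2 are all 1, so H_1 = Z^2.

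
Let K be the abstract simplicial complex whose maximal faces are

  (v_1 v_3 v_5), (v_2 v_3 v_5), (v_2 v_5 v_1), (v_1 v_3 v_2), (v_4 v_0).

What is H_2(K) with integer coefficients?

H_2 ≅ Z.

Take the total order v_0 < v_1 < v_2 < v_3 < v_4 < v_5 on the vertex set. Then K (dimension 2) consists of the simplices:

  0-simplices (6): [v_0], [v_1], [v_2], [v_3], [v_4], [v_5]
  1-simplices (7): [v_0,v_4], [v_1,v_2], [v_1,v_3], [v_1,v_5], [v_2,v_3], [v_2,v_5], [v_3,v_5]
  2-simplices (4): [v_1,v_2,v_3], [v_1,v_2,v_5], [v_1,v_3,v_5], [v_2,v_3,v_5]

so the chain groups are C_0 ≅ Z^6, C_1 ≅ Z^7, C_2 ≅ Z^4.

∂_1: C_1 → C_0 maps an edge to its endpoints' difference, ∂[p,q] = q − p. For instance
  ∂[v_1,v_2] = [v_2] − [v_1].
The resulting 6×7 matrix has rank 4, and its Smith normal form has invariant factors (1,1,1,1).

Boundary ∂_2: C_2 → C_1 maps a triangle to the signed sum of its edges. For instance
  ∂[v_1,v_2,v_3] = [v_2,v_3] − [v_1,v_3] + [v_1,v_2],
  ∂[v_1,v_2,v_5] = [v_2,v_5] − [v_1,v_5] + [v_1,v_2].
The 7×4 boundary matrix has rank 3 and Smith normal form diag(1,1,1).

Reading off H_k = ker ∂_k / im ∂_{k+1}:

  H_2: rank ker ∂_2 − rank ∂_3 = (4 − 3) − 0 = 1, and there is no ∂_3, so H_2 ≅ Z.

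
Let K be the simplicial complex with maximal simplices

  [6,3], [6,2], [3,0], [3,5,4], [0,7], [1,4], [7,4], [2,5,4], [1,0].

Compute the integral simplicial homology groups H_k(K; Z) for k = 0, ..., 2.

Fix the vertex order 0 < 1 < 2 < 3 < 4 < 5 < 6 < 7 and write every simplex with vertices in increasing order. Then dim K = 2 and the simplices of K are:

  0-simplices (8): [0], [1], [2], [3], [4], [5], [6], [7]
  1-simplices (12): [0,1], [0,3], [0,7], [1,4], [2,4], [2,5], [2,6], [3,4], [3,5], [3,6], [4,5], [4,7]
  2-simplices (2): [2,4,5], [3,4,5]

Hence C_0 ≅ Z^8, C_1 ≅ Z^12, C_2 ≅ Z^2.

∂_1: C_1 → C_0 is given by ∂[p,q] = [q] − [p]. For instance
  ∂[4,5] = [5] − [4].
The 8×12 boundary matrix has rank 7 and Smith normal form diag(1,1,1,1,1,1,1).

∂_2: C_2 → C_1 sends each 2-simplex [p,q,r] to [q,r] − [p,r] + [p,q]. For instance
  ∂[2,4,5] = [4,5] − [2,5] + [2,4],
  ∂[3,4,5] = [4,5] − [3,5] + [3,4].
The resulting 12×2 matrix has rank 2, and its Smith normal form has invariant factors (1,1).

From H_k ≅ ker(∂_k) / im(∂_{k+1}) we obtain:

  H_0: rank C_0 − rank ∂_1 = 8 − 7 = 1, and the invariant factors of ∂_1 are all 1, so H_0 ≅ Z.
  H_1: rank ker ∂_1 − rank ∂_2 = (12 − 7) − 2 = 3, and the invariant factors of ∂_2 are all 1, so H_1 ≅ Z^3.
  H_2: rank ker ∂_2 − rank ∂_3 = (2 − 2) − 0 = 0, and there is no ∂_3, so H_2 ≅ 0.

As a check, the Euler characteristic is 8 − 12 + 2 = -2, which agrees with 1 − 3 + 0 = -2.

H_0 = Z,  H_1 = Z^3,  H_2 = 0.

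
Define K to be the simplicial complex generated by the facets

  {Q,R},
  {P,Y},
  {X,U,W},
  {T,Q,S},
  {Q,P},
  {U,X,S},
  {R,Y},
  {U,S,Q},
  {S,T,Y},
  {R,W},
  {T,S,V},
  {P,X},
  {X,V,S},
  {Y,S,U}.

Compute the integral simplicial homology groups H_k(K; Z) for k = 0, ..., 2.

H_0 = Z,  H_1 = Z^4,  H_2 = 0.

Fix the vertex order P < Q < R < S < T < U < V < W < X < Y and write every simplex with vertices in increasing order. Then dim K = 2 and the simplices of K are:

  0-simplices (10): P, Q, R, S, T, U, V, W, X, Y
  1-simplices (21): PQ, PX, PY, QR, QS, QT, QU, RW, RY, ST, SU, SV, SX, SY, TV, TY, UW, UX, UY, VX, WX
  2-simplices (8): QST, QSU, STV, STY, SUX, SUY, SVX, UWX

giving chain groups C_0 ≅ Z^10, C_1 ≅ Z^21, C_2 ≅ Z^8.

The boundary map ∂_1: C_1 → C_0 maps an edge to its endpoints' difference, ∂[p,q] = q − p.
The 10×21 boundary matrix has rank 9 and Smith normal form diag(1,1,1,1,1,1,1,1,1).

The boundary map ∂_2: C_2 → C_1 sends each 2-simplex [p,q,r] to [q,r] − [p,r] + [p,q]. For instance
  ∂QST = ST − QT + QS,
  ∂SUY = UY − SY + SU.
The resulting 21×8 matrix has rank 8, and its Smith normal form has invariant factors (1,1,1,1,1,1,1,1).

Now H_k = ker ∂_k / im ∂_{k+1}, so:

  H_0: rank C_0 − rank ∂_1 = 10 − 9 = 1, and the invariant factors of ∂_1 are all 1, so H_0 ≅ Z.
  H_1: rank ker ∂_1 − rank ∂_2 = (21 − 9) − 8 = 4, and the invariant factors of ∂_2 are all 1, so H_1 ≅ Z^4.
  H_2: rank ker ∂_2 − rank ∂_3 = (8 − 8) − 0 = 0, and there is no ∂_3, so H_2 ≅ 0.

As a check, the Euler characteristic is 10 − 21 + 8 = -3, which agrees with 1 − 4 + 0 = -3.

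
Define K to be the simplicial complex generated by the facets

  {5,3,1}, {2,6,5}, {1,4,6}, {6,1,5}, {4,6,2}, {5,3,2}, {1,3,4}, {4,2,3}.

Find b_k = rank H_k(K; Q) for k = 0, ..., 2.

b_0 = 1, b_1 = 0, b_2 = 1.

Fix the vertex order 1 < 2 < 3 < 4 < 5 < 6 and write every simplex with vertices in increasing order. Then dim K = 2 and the simplices of K are:

  0-simplices (6): [1], [2], [3], [4], [5], [6]
  1-simplices (12): [1,3], [1,4], [1,5], [1,6], [2,3], [2,4], [2,5], [2,6], [3,4], [3,5], [4,6], [5,6]
  2-simplices (8): [1,3,4], [1,3,5], [1,4,6], [1,5,6], [2,3,4], [2,3,5], [2,4,6], [2,5,6]

so the chain groups are C_0 ≅ Z^6, C_1 ≅ Z^12, C_2 ≅ Z^8.

Boundary ∂_1: C_1 → C_0 is given by ∂[p,q] = [q] − [p]. For instance
  ∂[2,3] = [3] − [2].
As a 6×12 matrix over Z this has rank 5, with invariant factors (1,1,1,1,1).

∂_2: C_2 → C_1 maps a triangle to the signed sum of its edges. For instance
  ∂[2,3,4] = [3,4] − [2,4] + [2,3],
  ∂[2,5,6] = [5,6] − [2,6] + [2,5].
The resulting 12×8 matrix has rank 7, and its Smith normal form has invariant factors (1,1,1,1,1,1,1).

Reading off H_k = ker ∂_k / im ∂_{k+1}:

  H_0: rank C_0 − rank ∂_1 = 6 − 5 = 1, and the invariant factors of ∂_1 are all 1, so H_0 = Z.
  H_1: rank ker ∂_1 − rank ∂_2 = (12 − 5) − 7 = 0, and the invariant factors of ∂_2 are all 1, so H_1 = 0.
  H_2: rank ker ∂_2 − rank ∂_3 = (8 − 7) − 0 = 1, and there is no ∂_3, so H_2 = Z.

Hence the Betti numbers are b_0 = 1, b_1 = 0, b_2 = 1.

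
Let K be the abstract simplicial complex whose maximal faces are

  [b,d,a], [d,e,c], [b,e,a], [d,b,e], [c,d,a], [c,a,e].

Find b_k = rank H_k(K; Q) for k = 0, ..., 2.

b_0 = 1, b_1 = 0, b_2 = 1.

Order the vertices as a < b < c < d < e. Listing each simplex with vertices in this order, K has dimension 2 with simplices:

  0-simplices (5): a, b, c, d, e
  1-simplices (9): ab, ac, ad, ae, bd, be, cd, ce, de
  2-simplices (6): abd, abe, acd, ace, bde, cde

Hence C_0 ≅ Z^5, C_1 ≅ Z^9, C_2 ≅ Z^6.

∂_1: C_1 → C_0 maps an edge to its endpoints' difference, ∂[p,q] = q − p.
As a 5×9 matrix over Z this has rank 4, with invariant factors (1,1,1,1).

∂_2: C_2 → C_1 sends each 2-simplex [p,q,r] to [q,r] − [p,r] + [p,q]. For instance
  ∂abe = be − ae + ab,
  ∂cde = de − ce + cd.
The 9×6 boundary matrix has rank 5 and Smith normal form diag(1,1,1,1,1).

From H_k ≅ ker(∂_k) / im(∂_{k+1}) we obtain:

  H_0: rank C_0 − rank ∂_1 = 5 − 4 = 1, and the invariant factors of ∂_1 are all 1, so H_0 ≅ Z.
  H_1: rank ker ∂_1 − rank ∂_2 = (9 − 4) − 5 = 0, and the invariant factors of ∂_2 are all 1, so H_1 ≅ 0.
  H_2: rank ker ∂_2 − rank ∂_3 = (6 − 5) − 0 = 1, and there is no ∂_3, so H_2 ≅ Z.

As a check, the Euler characteristic is 5 − 9 + 6 = 2, which agrees with 1 − 0 + 1 = 2.

Hence the Betti numbers are b_0 = 1, b_1 = 0, b_2 = 1.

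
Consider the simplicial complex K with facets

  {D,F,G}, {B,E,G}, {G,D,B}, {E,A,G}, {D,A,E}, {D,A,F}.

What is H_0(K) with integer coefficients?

We work with the vertex ordering A < B < D < E < F < G. The simplices of K, each written with vertices in increasing order, are:

  0-simplices (6): A, B, D, E, F, G
  1-simplices (12): AD, AE, AF, AG, BD, BE, BG, DE, DF, DG, EG, FG
  2-simplices (6): ADE, ADF, AEG, BDG, BEG, DFG

so the chain groups are C_0 ≅ Z^6, C_1 ≅ Z^12, C_2 ≅ Z^6.

Boundary ∂_1: C_1 → C_0 maps an edge to its endpoints' difference, ∂[p,q] = q − p. For instance
  ∂DF = F − D.
The 6×12 boundary matrix has rank 5 and Smith normal form diag(1,1,1,1,1).

Boundary ∂_2: C_2 → C_1 maps a triangle to the signed sum of its edges. For instance
  ∂BDG = DG − BG + BD,
  ∂ADE = DE − AE + AD.
This gives a 12×6 integer matrix of rank 6; reducing to Smith normal form yields diagonal entries (1,1,1,1,1,1).

Computing H_k = (kernel of ∂_k) / (image of ∂_{k+1}):

  H_0: rank C_0 − rank ∂_1 = 6 − 5 = 1, and the invariant factors of ∂_1 are all 1, so H_0 ≅ Z.

H_0 ≅ Z.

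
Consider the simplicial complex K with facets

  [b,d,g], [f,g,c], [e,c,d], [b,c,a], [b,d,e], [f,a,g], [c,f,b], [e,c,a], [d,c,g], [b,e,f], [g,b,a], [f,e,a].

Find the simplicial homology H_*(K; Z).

H_0 = Z,  H_1 = Z/2,  H_2 = 0.

Take the total order a < b < c < d < e < f < g on the vertex set. Then K (dimension 2) consists of the simplices:

  0-simplices (7): a, b, c, d, e, f, g
  1-simplices (18): ab, ac, ae, af, ag, bc, bd, be, bf, bg, cd, ce, cf, cg, de, dg, ef, fg
  2-simplices (12): abc, abg, ace, aef, afg, bcf, bde, bdg, bef, cde, cdg, cfg

giving chain groups C_0 ≅ Z^7, C_1 ≅ Z^18, C_2 ≅ Z^12.

The boundary map ∂_1: C_1 → C_0 is given by ∂[p,q] = [q] − [p].
The 7×18 boundary matrix has rank 6 and Smith normal form diag(1,1,1,1,1,1).

∂_2: C_2 → C_1 maps a triangle to the signed sum of its edges. For instance
  ∂ace = ce − ae + ac,
  ∂bde = de − be + bd.
This gives a 18×12 integer matrix of rank 12; reducing to Smith normal form yields diagonal entries (1,1,1,1,1,1,1,1,1,1,1,2).

Computing H_k = (kernel of ∂_k) / (image of ∂_{k+1}):

  H_0: rank C_0 − rank ∂_1 = 7 − 6 = 1, and the invariant factors of ∂_1 are all 1, so H_0 = Z.
  H_1: rank ker ∂_1 − rank ∂_2 = (18 − 6) − 12 = 0, and ∂_2 has invariant factor 2 > 1, so H_1 = Z/2.
  H_2: rank ker ∂_2 − rank ∂_3 = (12 − 12) − 0 = 0, and there is no ∂_3, so H_2 = 0.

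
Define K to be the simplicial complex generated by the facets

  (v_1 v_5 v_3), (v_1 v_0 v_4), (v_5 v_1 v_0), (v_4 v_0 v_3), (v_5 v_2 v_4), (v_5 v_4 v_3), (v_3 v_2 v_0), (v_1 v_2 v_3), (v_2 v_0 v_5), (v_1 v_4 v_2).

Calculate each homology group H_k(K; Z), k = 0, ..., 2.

Take the total order v_0 < v_1 < v_2 < v_3 < v_4 < v_5 on the vertex set. Then K (dimension 2) consists of the simplices:

  0-simplices (6): [v_0], [v_1], [v_2], [v_3], [v_4], [v_5]
  1-simplices (15): (15 of them)
  2-simplices (10): [v_0,v_1,v_4], [v_0,v_1,v_5], [v_0,v_2,v_3], [v_0,v_2,v_5], [v_0,v_3,v_4], [v_1,v_2,v_3], [v_1,v_2,v_4], [v_1,v_3,v_5], [v_2,v_4,v_5], [v_3,v_4,v_5]

Hence C_0 ≅ Z^6, C_1 ≅ Z^15, C_2 ≅ Z^10.

Boundary ∂_1: C_1 → C_0 sends each edge [p,q] (with p < q) to q − p.
The resulting 6×15 matrix has rank 5, and its Smith normal form has invariant factors (1,1,1,1,1).

The boundary map ∂_2: C_2 → C_1 maps a triangle to the signed sum of its edges. For instance
  ∂[v_1,v_2,v_3] = [v_2,v_3] − [v_1,v_3] + [v_1,v_2],
  ∂[v_1,v_3,v_5] = [v_3,v_5] − [v_1,v_5] + [v_1,v_3].
The resulting 15×10 matrix has rank 10, and its Smith normal form has invariant factors (1,1,1,1,1,1,1,1,1,2).

From H_k ≅ ker(∂_k) / im(∂_{k+1}) we obtain:

  H_0: rank C_0 − rank ∂_1 = 6 − 5 = 1, and the invariant factors of ∂_1 are all 1, so H_0 = Z.
  H_1: rank ker ∂_1 − rank ∂_2 = (15 − 5) − 10 = 0, and ∂_2 has invariant factor 2 > 1, so H_1 = Z/2.
  H_2: rank ker ∂_2 − rank ∂_3 = (10 − 10) − 0 = 0, and there is no ∂_3, so H_2 = 0.

As a check, the Euler characteristic is 6 − 15 + 10 = 1, which agrees with 1 − 0 + 0 = 1.
(K is a triangulation of the real projective plane RP^2.)

H_0 ≅ Z,  H_1 ≅ Z/2,  H_2 = 0.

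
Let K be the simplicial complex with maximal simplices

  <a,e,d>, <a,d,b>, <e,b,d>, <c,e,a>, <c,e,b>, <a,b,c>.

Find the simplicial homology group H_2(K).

H_2 = Z.

K has 5 vertices, 9 edges, 6 triangles.
rank ∂_2 = 5, rank ∂_3 = 0 ⇒ b_2 = 6 − 5 − 0 = 1. So H_2 ≅ Z.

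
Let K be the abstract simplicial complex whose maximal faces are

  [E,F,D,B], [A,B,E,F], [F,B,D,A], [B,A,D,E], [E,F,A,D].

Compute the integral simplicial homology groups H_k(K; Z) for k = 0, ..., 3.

H_0 = Z,  H_1 = 0,  H_2 = 0,  H_3 = Z.

Fix the vertex order A < B < D < E < F and write every simplex with vertices in increasing order. Then dim K = 3 and the simplices of K are:

  0-simplices (5): A, B, D, E, F
  1-simplices (10): AB, AD, AE, AF, BD, BE, BF, DE, DF, EF
  2-simplices (10): ABD, ABE, ABF, ADE, ADF, AEF, BDE, BDF, BEF, DEF
  3-simplices (5): ABDE, ABDF, ABEF, ADEF, BDEF

giving chain groups C_0 ≅ Z^5, C_1 ≅ Z^10, C_2 ≅ Z^10, C_3 ≅ Z^5.

∂_1: C_1 → C_0 maps an edge to its endpoints' difference, ∂[p,q] = q − p.
This gives a 5×10 integer matrix of rank 4; reducing to Smith normal form yields diagonal entries (1,1,1,1).

The boundary map ∂_2: C_2 → C_1 sends each 2-simplex [p,q,r] to [q,r] − [p,r] + [p,q]. For instance
  ∂BEF = EF − BF + BE,
  ∂BDF = DF − BF + BD.
As a 10×10 matrix over Z this has rank 6, with invariant factors (1,1,1,1,1,1).

Boundary ∂_3: C_3 → C_2 sends each 3-simplex σ to the alternating sum Σ_i (−1)^i (σ with its i-th vertex removed). For instance
  ∂BDEF = DEF − BEF + BDF − BDE,
  ∂ABEF = BEF − AEF + ABF − ABE.
The 10×5 boundary matrix has rank 4 and Smith normal form diag(1,1,1,1).

Computing H_k = (kernel of ∂_k) / (image of ∂_{k+1}):

  H_0: rank C_0 − rank ∂_1 = 5 − 4 = 1, and the invariant factors of ∂_1 are all 1, so H_0 = Z.
  H_1: rank ker ∂_1 − rank ∂_2 = (10 − 4) − 6 = 0, and the invariant factors of ∂_2 are all 1, so H_1 = 0.
  H_2: rank ker ∂_2 − rank ∂_3 = (10 − 6) − 4 = 0, and the invariant factors of ∂_3 are all 1, so H_2 = 0.
  H_3: rank ker ∂_3 − rank ∂_4 = (5 − 4) − 0 = 1, and there is no ∂_4, so H_3 = Z.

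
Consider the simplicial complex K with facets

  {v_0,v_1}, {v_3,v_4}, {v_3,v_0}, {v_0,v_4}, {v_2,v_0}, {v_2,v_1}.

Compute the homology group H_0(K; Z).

H_0 = Z.

Order the vertices as v_0 < v_1 < v_2 < v_3 < v_4. Listing each simplex with vertices in this order, K has dimension 1 with simplices:

  0-simplices (5): [v_0], [v_1], [v_2], [v_3], [v_4]
  1-simplices (6): [v_0,v_1], [v_0,v_2], [v_0,v_3], [v_0,v_4], [v_1,v_2], [v_3,v_4]

so the chain groups are C_0 ≅ Z^5, C_1 ≅ Z^6.

The boundary map ∂_1: C_1 → C_0 sends each edge [p,q] (with p < q) to q − p.
As a 5×6 matrix over Z this has rank 4, with invariant factors (1,1,1,1).

Computing H_k = (kernel of ∂_k) / (image of ∂_{k+1}):

  H_0: rank C_0 − rank ∂_1 = 5 − 4 = 1, and the invariant factors of ∂_1 are all 1, so H_0 = Z.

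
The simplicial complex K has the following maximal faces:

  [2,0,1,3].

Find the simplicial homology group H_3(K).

Take the total order 0 < 1 < 2 < 3 on the vertex set. Then K (dimension 3) consists of the simplices:

  0-simplices (4): [0], [1], [2], [3]
  1-simplices (6): [0,1], [0,2], [0,3], [1,2], [1,3], [2,3]
  2-simplices (4): [0,1,2], [0,1,3], [0,2,3], [1,2,3]
  3-simplices (1): [0,1,2,3]

giving chain groups C_0 ≅ Z^4, C_1 ≅ Z^6, C_2 ≅ Z^4, C_3 ≅ Z^1.

Boundary ∂_1: C_1 → C_0 maps an edge to its endpoints' difference, ∂[p,q] = q − p.
The resulting 4×6 matrix has rank 3, and its Smith normal form has invariant factors (1,1,1).

∂_2: C_2 → C_1 sends each 2-simplex [p,q,r] to [q,r] − [p,r] + [p,q]. For instance
  ∂[0,2,3] = [2,3] − [0,3] + [0,2],
  ∂[0,1,3] = [1,3] − [0,3] + [0,1].
This gives a 6×4 integer matrix of rank 3; reducing to Smith normal form yields diagonal entries (1,1,1).

∂_3: C_3 → C_2 sends each 3-simplex σ to the alternating sum Σ_i (−1)^i (σ with its i-th vertex removed). For instance
  ∂[0,1,2,3] = [1,2,3] − [0,2,3] + [0,1,3] − [0,1,2].
The resulting 4×1 matrix has rank 1, and its Smith normal form has invariant factors (1).

Computing H_k = (kernel of ∂_k) / (image of ∂_{k+1}):

  H_3: rank ker ∂_3 − rank ∂_4 = (1 − 1) − 0 = 0, and there is no ∂_4, so H_3 = 0.

H_3 ≅ 0.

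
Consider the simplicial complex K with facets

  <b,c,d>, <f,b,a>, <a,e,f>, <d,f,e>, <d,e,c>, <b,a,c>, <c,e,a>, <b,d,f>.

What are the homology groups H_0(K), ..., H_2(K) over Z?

We work with the vertex ordering a < b < c < d < e < f. The simplices of K, each written with vertices in increasing order, are:

  0-simplices (6): a, b, c, d, e, f
  1-simplices (12): ab, ac, ae, af, bc, bd, bf, cd, ce, de, df, ef
  2-simplices (8): abc, abf, ace, aef, bcd, bdf, cde, def

so the chain groups are C_0 ≅ Z^6, C_1 ≅ Z^12, C_2 ≅ Z^8.

The boundary map ∂_1: C_1 → C_0 maps an edge to its endpoints' difference, ∂[p,q] = q − p. For instance
  ∂ef = f − e.
The 6×12 boundary matrix has rank 5 and Smith normal form diag(1,1,1,1,1).

∂_2: C_2 → C_1 sends each 2-simplex [p,q,r] to [q,r] − [p,r] + [p,q]. For instance
  ∂abc = bc − ac + ab,
  ∂cde = de − ce + cd.
This gives a 12×8 integer matrix of rank 7; reducing to Smith normal form yields diagonal entries (1,1,1,1,1,1,1).

Computing H_k = (kernel of ∂_k) / (image of ∂_{k+1}):

  H_0: rank C_0 − rank ∂_1 = 6 − 5 = 1, and the invariant factors of ∂_1 are all 1, so H_0 = Z.
  H_1: rank ker ∂_1 − rank ∂_2 = (12 − 5) − 7 = 0, and the invariant factors of ∂_2 are all 1, so H_1 = 0.
  H_2: rank ker ∂_2 − rank ∂_3 = (8 − 7) − 0 = 1, and there is no ∂_3, so H_2 = Z.

H_0 = Z,  H_1 = 0,  H_2 = Z.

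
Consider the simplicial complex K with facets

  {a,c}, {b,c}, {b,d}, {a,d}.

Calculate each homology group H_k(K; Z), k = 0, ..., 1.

K has 4 vertices, 4 edges.
rank ∂_0 = 0, rank ∂_1 = 3 ⇒ b_0 = 4 − 0 − 3 = 1; all invariant factors of ∂_1 are 1 so no torsion. So H_0 ≅ Z.
rank ∂_1 = 3, rank ∂_2 = 0 ⇒ b_1 = 4 − 3 − 0 = 1. So H_1 ≅ Z.

H_0 ≅ Z,  H_1 ≅ Z.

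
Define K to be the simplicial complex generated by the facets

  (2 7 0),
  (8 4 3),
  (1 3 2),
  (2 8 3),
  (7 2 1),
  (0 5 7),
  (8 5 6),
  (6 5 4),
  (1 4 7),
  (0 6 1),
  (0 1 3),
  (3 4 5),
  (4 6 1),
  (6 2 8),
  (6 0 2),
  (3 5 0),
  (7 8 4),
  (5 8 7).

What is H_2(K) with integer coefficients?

H_2 ≅ 0.

Fix the vertex order 0 < 1 < 2 < 3 < 4 < 5 < 6 < 7 < 8 and write every simplex with vertices in increasing order. Then dim K = 2 and the simplices of K are:

  0-simplices (9): [0], [1], [2], [3], [4], [5], [6], [7], [8]
  1-simplices (27): (27 of them)
  2-simplices (18): [0,1,3], [0,1,6], [0,2,6], [0,2,7], [0,3,5], [0,5,7], [1,2,3], [1,2,7], [1,4,6], [1,4,7], [2,3,8], [2,6,8], [3,4,5], [3,4,8], [4,5,6], [4,7,8], [5,6,8], [5,7,8]

Hence C_0 ≅ Z^9, C_1 ≅ Z^27, C_2 ≅ Z^18.

Boundary ∂_1: C_1 → C_0 is given by ∂[p,q] = [q] − [p]. For instance
  ∂[6,8] = [8] − [6].
The 9×27 boundary matrix has rank 8 and Smith normal form diag(1,1,1,1,1,1,1,1).

Boundary ∂_2: C_2 → C_1 acts by ∂[p,q,r] = [q,r] − [p,r] + [p,q]. For instance
  ∂[0,2,7] = [2,7] − [0,7] + [0,2],
  ∂[0,1,3] = [1,3] − [0,3] + [0,1].
This gives a 27×18 integer matrix of rank 18; reducing to Smith normal form yields diagonal entries (1,1,1,1,1,1,1,1,1,1,1,1,1,1,1,1,1,2).

Now H_k = ker ∂_k / im ∂_{k+1}, so:

  H_2: rank ker ∂_2 − rank ∂_3 = (18 − 18) − 0 = 0, and there is no ∂_3, so H_2 = 0.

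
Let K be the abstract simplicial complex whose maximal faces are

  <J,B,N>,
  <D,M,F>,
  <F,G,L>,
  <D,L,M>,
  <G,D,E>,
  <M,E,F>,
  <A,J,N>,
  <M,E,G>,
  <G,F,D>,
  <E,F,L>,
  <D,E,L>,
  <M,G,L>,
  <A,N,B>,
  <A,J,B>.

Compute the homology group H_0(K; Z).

H_0 ≅ Z^2.

Fix the vertex order A < B < D < E < F < G < J < L < M < N and write every simplex with vertices in increasing order. Then dim K = 2 and the simplices of K are:

  0-simplices (10): A, B, D, E, F, G, J, L, M, N
  1-simplices (21): AB, AJ, AN, BJ, BN, DE, DF, DG, DL, DM, EF, EG, EL, EM, FG, FL, FM, GL, GM, JN, LM
  2-simplices (14): ABJ, ABN, AJN, BJN, DEG, DEL, DFG, DFM, DLM, EFL, EFM, EGM, FGL, GLM

Hence C_0 ≅ Z^10, C_1 ≅ Z^21, C_2 ≅ Z^14.

Boundary ∂_1: C_1 → C_0 sends each edge [p,q] (with p < q) to q − p.
The 10×21 boundary matrix has rank 8 and Smith normal form diag(1,1,1,1,1,1,1,1).

The boundary map ∂_2: C_2 → C_1 sends each 2-simplex [p,q,r] to [q,r] − [p,r] + [p,q]. For instance
  ∂DEL = EL − DL + DE,
  ∂EFM = FM − EM + EF.
As a 21×14 matrix over Z this has rank 13, with invariant factors (1,1,1,1,1,1,1,1,1,1,1,1,2).

Now H_k = ker ∂_k / im ∂_{k+1}, so:

  H_0: rank C_0 − rank ∂_1 = 10 − 8 = 2, and the invariant factors of ∂_1 are all 1, so H_0 = Z^2.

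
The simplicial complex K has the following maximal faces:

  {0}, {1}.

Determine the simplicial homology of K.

H_0 ≅ Z^2.

Fix the vertex order 0 < 1 and write every simplex with vertices in increasing order. Then dim K = 0 and the simplices of K are:

  0-simplices (2): [0], [1]

so the chain groups are C_0 ≅ Z^2.

Reading off H_k = ker ∂_k / im ∂_{k+1}:

  H_0: rank C_0 − rank ∂_1 = 2 − 0 = 2, and there is no ∂_1, so H_0 ≅ Z^2.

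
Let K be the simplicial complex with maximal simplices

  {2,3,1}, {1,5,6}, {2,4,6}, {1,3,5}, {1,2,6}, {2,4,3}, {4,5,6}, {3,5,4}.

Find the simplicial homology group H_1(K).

We work with the vertex ordering 1 < 2 < 3 < 4 < 5 < 6. The simplices of K, each written with vertices in increasing order, are:

  0-simplices (6): [1], [2], [3], [4], [5], [6]
  1-simplices (12): [1,2], [1,3], [1,5], [1,6], [2,3], [2,4], [2,6], [3,4], [3,5], [4,5], [4,6], [5,6]
  2-simplices (8): [1,2,3], [1,2,6], [1,3,5], [1,5,6], [2,3,4], [2,4,6], [3,4,5], [4,5,6]

giving chain groups C_0 ≅ Z^6, C_1 ≅ Z^12, C_2 ≅ Z^8.

∂_1: C_1 → C_0 sends each edge [p,q] (with p < q) to q − p. For instance
  ∂[2,4] = [4] − [2].
The 6×12 boundary matrix has rank 5 and Smith normal form diag(1,1,1,1,1).

∂_2: C_2 → C_1 acts by ∂[p,q,r] = [q,r] − [p,r] + [p,q]. For instance
  ∂[3,4,5] = [4,5] − [3,5] + [3,4],
  ∂[1,2,6] = [2,6] − [1,6] + [1,2].
The 12×8 boundary matrix has rank 7 and Smith normal form diag(1,1,1,1,1,1,1).

Reading off H_k = ker ∂_k / im ∂_{k+1}:

  H_1: rank ker ∂_1 − rank ∂_2 = (12 − 5) − 7 = 0, and the invariant factors of ∂_2 are all 1, so H_1 = 0.

H_1 ≅ 0.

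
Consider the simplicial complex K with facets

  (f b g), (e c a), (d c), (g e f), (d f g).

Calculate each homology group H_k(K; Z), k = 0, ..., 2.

H_0 ≅ Z,  H_1 ≅ Z,  H_2 = 0.

Take the total order a < b < c < d < e < f < g on the vertex set. Then K (dimension 2) consists of the simplices:

  0-simplices (7): a, b, c, d, e, f, g
  1-simplices (11): ac, ae, bf, bg, cd, ce, df, dg, ef, eg, fg
  2-simplices (4): ace, bfg, dfg, efg

Hence C_0 ≅ Z^7, C_1 ≅ Z^11, C_2 ≅ Z^4.

The boundary map ∂_1: C_1 → C_0 is given by ∂[p,q] = [q] − [p]. For instance
  ∂fg = g − f.
The 7×11 boundary matrix has rank 6 and Smith normal form diag(1,1,1,1,1,1).

The boundary map ∂_2: C_2 → C_1 maps a triangle to the signed sum of its edges. For instance
  ∂efg = fg − eg + ef,
  ∂ace = ce − ae + ac.
The resulting 11×4 matrix has rank 4, and its Smith normal form has invariant factors (1,1,1,1).

From H_k ≅ ker(∂_k) / im(∂_{k+1}) we obtain:

  H_0: rank C_0 − rank ∂_1 = 7 − 6 = 1, and the invariant factors of ∂_1 are all 1, so H_0 ≅ Z.
  H_1: rank ker ∂_1 − rank ∂_2 = (11 − 6) − 4 = 1, and the invariant factors of ∂_2 are all 1, so H_1 ≅ Z.
  H_2: rank ker ∂_2 − rank ∂_3 = (4 − 4) − 0 = 0, and there is no ∂_3, so H_2 ≅ 0.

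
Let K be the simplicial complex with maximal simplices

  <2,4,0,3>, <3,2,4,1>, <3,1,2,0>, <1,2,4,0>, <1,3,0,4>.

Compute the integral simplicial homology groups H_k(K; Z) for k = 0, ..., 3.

H_0 = Z,  H_1 = 0,  H_2 = 0,  H_3 = Z.

Order the vertices as 0 < 1 < 2 < 3 < 4. Listing each simplex with vertices in this order, K has dimension 3 with simplices:

  0-simplices (5): [0], [1], [2], [3], [4]
  1-simplices (10): [0,1], [0,2], [0,3], [0,4], [1,2], [1,3], [1,4], [2,3], [2,4], [3,4]
  2-simplices (10): [0,1,2], [0,1,3], [0,1,4], [0,2,3], [0,2,4], [0,3,4], [1,2,3], [1,2,4], [1,3,4], [2,3,4]
  3-simplices (5): [0,1,2,3], [0,1,2,4], [0,1,3,4], [0,2,3,4], [1,2,3,4]

giving chain groups C_0 ≅ Z^5, C_1 ≅ Z^10, C_2 ≅ Z^10, C_3 ≅ Z^5.

∂_1: C_1 → C_0 sends each edge [p,q] (with p < q) to q − p.
The resulting 5×10 matrix has rank 4, and its Smith normal form has invariant factors (1,1,1,1).

The boundary map ∂_2: C_2 → C_1 maps a triangle to the signed sum of its edges. For instance
  ∂[0,1,3] = [1,3] − [0,3] + [0,1],
  ∂[1,2,3] = [2,3] − [1,3] + [1,2].
The resulting 10×10 matrix has rank 6, and its Smith normal form has invariant factors (1,1,1,1,1,1).

Boundary ∂_3: C_3 → C_2 sends each 3-simplex σ to the alternating sum Σ_i (−1)^i (σ with its i-th vertex removed). For instance
  ∂[0,2,3,4] = [2,3,4] − [0,3,4] + [0,2,4] − [0,2,3],
  ∂[0,1,2,4] = [1,2,4] − [0,2,4] + [0,1,4] − [0,1,2].
As a 10×5 matrix over Z this has rank 4, with invariant factors (1,1,1,1).

Now H_k = ker ∂_k / im ∂_{k+1}, so:

  H_0: rank C_0 − rank ∂_1 = 5 − 4 = 1, and the invariant factors of ∂_1 are all 1, so H_0 = Z.
  H_1: rank ker ∂_1 − rank ∂_2 = (10 − 4) − 6 = 0, and the invariant factors of ∂_2 are all 1, so H_1 = 0.
  H_2: rank ker ∂_2 − rank ∂_3 = (10 − 6) − 4 = 0, and the invariant factors of ∂_3 are all 1, so H_2 = 0.
  H_3: rank ker ∂_3 − rank ∂_4 = (5 − 4) − 0 = 1, and there is no ∂_4, so H_3 = Z.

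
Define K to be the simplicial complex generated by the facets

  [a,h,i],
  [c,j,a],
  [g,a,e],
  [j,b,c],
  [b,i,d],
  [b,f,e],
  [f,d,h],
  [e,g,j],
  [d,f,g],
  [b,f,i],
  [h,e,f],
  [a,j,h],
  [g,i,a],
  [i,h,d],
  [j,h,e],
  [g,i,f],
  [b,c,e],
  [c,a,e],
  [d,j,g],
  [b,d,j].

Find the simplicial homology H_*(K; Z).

H_0 ≅ Z,  H_1 ≅ Z ⊕ Z_2,  H_2 = 0.

Fix the vertex order a < b < c < d < e < f < g < h < i < j and write every simplex with vertices in increasing order. Then dim K = 2 and the simplices of K are:

  0-simplices (10): a, b, c, d, e, f, g, h, i, j
  1-simplices (30): ac, ae, ag, ah, ai, aj, bc, bd, be, bf, bi, bj, ce, cj, df, dg, dh, di, dj, ef, eg, eh, ej, fg, fh, fi, gi, gj, hi, hj
  2-simplices (20): ace, acj, aeg, agi, ahi, ahj, bce, bcj, bdi, bdj, bef, bfi, dfg, dfh, dgj, dhi, efh, egj, ehj, fgi

giving chain groups C_0 ≅ Z^10, C_1 ≅ Z^30, C_2 ≅ Z^20.

The boundary map ∂_1: C_1 → C_0 sends each edge [p,q] (with p < q) to q − p.
This gives a 10×30 integer matrix of rank 9; reducing to Smith normal form yields diagonal entries (1,1,1,1,1,1,1,1,1).

Boundary ∂_2: C_2 → C_1 acts by ∂[p,q,r] = [q,r] − [p,r] + [p,q]. For instance
  ∂ahj = hj − aj + ah,
  ∂bef = ef − bf + be.
This gives a 30×20 integer matrix of rank 20; reducing to Smith normal form yields diagonal entries (1,1,1,1,1,1,1,1,1,1,1,1,1,1,1,1,1,1,1,2).

Now H_k = ker ∂_k / im ∂_{k+1}, so:

  H_0: rank C_0 − rank ∂_1 = 10 − 9 = 1, and the invariant factors of ∂_1 are all 1, so H_0 ≅ Z.
  H_1: rank ker ∂_1 − rank ∂_2 = (30 − 9) − 20 = 1, and ∂_2 has invariant factor 2 > 1, so H_1 ≅ Z ⊕ Z_2.
  H_2: rank ker ∂_2 − rank ∂_3 = (20 − 20) − 0 = 0, and there is no ∂_3, so H_2 ≅ 0.

(K is a triangulation of the Klein bottle.)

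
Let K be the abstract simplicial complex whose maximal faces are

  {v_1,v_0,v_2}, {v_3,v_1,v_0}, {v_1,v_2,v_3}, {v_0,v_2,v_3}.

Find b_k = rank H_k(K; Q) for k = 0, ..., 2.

b_0 = 1, b_1 = 0, b_2 = 1.

K has 4 vertices, 6 edges, 4 triangles.
rank ∂_0 = 0, rank ∂_1 = 3 ⇒ b_0 = 4 − 0 − 3 = 1; all invariant factors of ∂_1 are 1 so no torsion. So H_0 = Z.
rank ∂_1 = 3, rank ∂_2 = 3 ⇒ b_1 = 6 − 3 − 3 = 0; all invariant factors of ∂_2 are 1 so no torsion. So H_1 = 0.
rank ∂_2 = 3, rank ∂_3 = 0 ⇒ b_2 = 4 − 3 − 0 = 1. So H_2 = Z.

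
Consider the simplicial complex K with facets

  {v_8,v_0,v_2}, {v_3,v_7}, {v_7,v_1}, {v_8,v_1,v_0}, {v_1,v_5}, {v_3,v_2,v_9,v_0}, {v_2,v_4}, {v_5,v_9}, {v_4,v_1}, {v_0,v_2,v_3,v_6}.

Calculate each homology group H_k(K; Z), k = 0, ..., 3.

Fix the vertex order v_0 < v_1 < v_2 < v_3 < v_4 < v_5 < v_6 < v_7 < v_8 < v_9 and write every simplex with vertices in increasing order. Then dim K = 3 and the simplices of K are:

  0-simplices (10): [v_0], [v_1], [v_2], [v_3], [v_4], [v_5], [v_6], [v_7], [v_8], [v_9]
  1-simplices (19): (19 of them)
  2-simplices (9): [v_0,v_1,v_8], [v_0,v_2,v_3], [v_0,v_2,v_6], [v_0,v_2,v_8], [v_0,v_2,v_9], [v_0,v_3,v_6], [v_0,v_3,v_9], [v_2,v_3,v_6], [v_2,v_3,v_9]
  3-simplices (2): [v_0,v_2,v_3,v_6], [v_0,v_2,v_3,v_9]

Hence C_0 ≅ Z^10, C_1 ≅ Z^19, C_2 ≅ Z^9, C_3 ≅ Z^2.

The boundary map ∂_1: C_1 → C_0 maps an edge to its endpoints' difference, ∂[p,q] = q − p. For instance
  ∂[v_1,v_8] = [v_8] − [v_1].
The resulting 10×19 matrix has rank 9, and its Smith normal form has invariant factors (1,1,1,1,1,1,1,1,1).

The boundary map ∂_2: C_2 → C_1 acts by ∂[p,q,r] = [q,r] − [p,r] + [p,q]. For instance
  ∂[v_0,v_3,v_9] = [v_3,v_9] − [v_0,v_9] + [v_0,v_3],
  ∂[v_0,v_2,v_8] = [v_2,v_8] − [v_0,v_8] + [v_0,v_2].
This gives a 19×9 integer matrix of rank 7; reducing to Smith normal form yields diagonal entries (1,1,1,1,1,1,1).

Boundary ∂_3: C_3 → C_2 sends each 3-simplex σ to the alternating sum Σ_i (−1)^i (σ with its i-th vertex removed). For instance
  ∂[v_0,v_2,v_3,v_9] = [v_2,v_3,v_9] − [v_0,v_3,v_9] + [v_0,v_2,v_9] − [v_0,v_2,v_3],
  ∂[v_0,v_2,v_3,v_6] = [v_2,v_3,v_6] − [v_0,v_3,v_6] + [v_0,v_2,v_6] − [v_0,v_2,v_3].
The 9×2 boundary matrix has rank 2 and Smith normal form diag(1,1).

Computing H_k = (kernel of ∂_k) / (image of ∂_{k+1}):

  H_0: rank C_0 − rank ∂_1 = 10 − 9 = 1, and the invariant factors of ∂_1 are all 1, so H_0 = Z.
  H_1: rank ker ∂_1 − rank ∂_2 = (19 − 9) − 7 = 3, and the invariant factors of ∂_2 are all 1, so H_1 = Z^3.
  H_2: rank ker ∂_2 − rank ∂_3 = (9 − 7) − 2 = 0, and the invariant factors of ∂_3 are all 1, so H_2 = 0.
  H_3: rank ker ∂_3 − rank ∂_4 = (2 − 2) − 0 = 0, and there is no ∂_4, so H_3 = 0.

As a check, the Euler characteristic is 10 − 19 + 9 − 2 = -2, which agrees with 1 − 3 + 0 − 0 = -2.

H_0 ≅ Z,  H_1 ≅ Z^3,  H_2 = 0,  H_3 = 0.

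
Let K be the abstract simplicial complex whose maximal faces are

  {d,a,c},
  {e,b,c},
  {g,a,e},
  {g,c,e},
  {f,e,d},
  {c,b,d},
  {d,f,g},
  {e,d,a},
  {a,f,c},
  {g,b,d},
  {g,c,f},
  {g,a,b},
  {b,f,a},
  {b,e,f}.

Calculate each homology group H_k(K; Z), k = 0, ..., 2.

Order the vertices as a < b < c < d < e < f < g. Listing each simplex with vertices in this order, K has dimension 2 with simplices:

  0-simplices (7): a, b, c, d, e, f, g
  1-simplices (21): ab, ac, ad, ae, af, ag, bc, bd, be, bf, bg, cd, ce, cf, cg, de, df, dg, ef, eg, fg
  2-simplices (14): abf, abg, acd, acf, ade, aeg, bcd, bce, bdg, bef, ceg, cfg, def, dfg

giving chain groups C_0 ≅ Z^7, C_1 ≅ Z^21, C_2 ≅ Z^14.

∂_1: C_1 → C_0 is given by ∂[p,q] = [q] − [p].
The resulting 7×21 matrix has rank 6, and its Smith normal form has invariant factors (1,1,1,1,1,1).

∂_2: C_2 → C_1 maps a triangle to the signed sum of its edges. For instance
  ∂def = ef − df + de,
  ∂acf = cf − af + ac.
The 21×14 boundary matrix has rank 13 and Smith normal form diag(1,1,1,1,1,1,1,1,1,1,1,1,1).

Now H_k = ker ∂_k / im ∂_{k+1}, so:

  H_0: rank C_0 − rank ∂_1 = 7 − 6 = 1, and the invariant factors of ∂_1 are all 1, so H_0 ≅ Z.
  H_1: rank ker ∂_1 − rank ∂_2 = (21 − 6) − 13 = 2, and the invariant factors of ∂_2 are all 1, so H_1 ≅ Z^2.
  H_2: rank ker ∂_2 − rank ∂_3 = (14 − 13) − 0 = 1, and there is no ∂_3, so H_2 ≅ Z.

H_0 = Z,  H_1 = Z^2,  H_2 = Z.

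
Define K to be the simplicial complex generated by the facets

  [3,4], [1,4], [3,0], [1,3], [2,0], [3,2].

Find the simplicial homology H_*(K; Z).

H_0 = Z,  H_1 = Z^2.

Fix the vertex order 0 < 1 < 2 < 3 < 4 and write every simplex with vertices in increasing order. Then dim K = 1 and the simplices of K are:

  0-simplices (5): [0], [1], [2], [3], [4]
  1-simplices (6): [0,2], [0,3], [1,3], [1,4], [2,3], [3,4]

so the chain groups are C_0 ≅ Z^5, C_1 ≅ Z^6.

Boundary ∂_1: C_1 → C_0 maps an edge to its endpoints' difference, ∂[p,q] = q − p.
The 5×6 boundary matrix has rank 4 and Smith normal form diag(1,1,1,1).

Reading off H_k = ker ∂_k / im ∂_{k+1}:

  H_0: rank C_0 − rank ∂_1 = 5 − 4 = 1, and the invariant factors of ∂_1 are all 1, so H_0 = Z.
  H_1: rank ker ∂_1 − rank ∂_2 = (6 − 4) − 0 = 2, and there is no ∂_2, so H_1 = Z^2.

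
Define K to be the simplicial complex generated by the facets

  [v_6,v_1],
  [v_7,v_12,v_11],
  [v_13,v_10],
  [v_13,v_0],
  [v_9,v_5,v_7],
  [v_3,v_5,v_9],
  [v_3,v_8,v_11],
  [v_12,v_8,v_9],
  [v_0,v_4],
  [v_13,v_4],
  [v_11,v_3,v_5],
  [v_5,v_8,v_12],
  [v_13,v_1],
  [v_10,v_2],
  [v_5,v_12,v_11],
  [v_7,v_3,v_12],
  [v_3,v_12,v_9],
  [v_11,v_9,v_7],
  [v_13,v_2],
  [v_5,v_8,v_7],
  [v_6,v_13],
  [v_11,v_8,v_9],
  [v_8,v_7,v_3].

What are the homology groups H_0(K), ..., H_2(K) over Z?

H_0 ≅ Z^2,  H_1 ≅ Z^5,  H_2 ≅ Z.

Take the total order v_0 < v_1 < v_2 < v_3 < v_4 < v_5 < v_6 < v_7 < v_8 < v_9 < v_10 < v_11 < v_12 < v_13 on the vertex set. Then K (dimension 2) consists of the simplices:

  0-simplices (14): [v_0], [v_1], [v_2], [v_3], [v_4], [v_5], [v_6], [v_7], [v_8], [v_9], [v_10], [v_11], [v_12], [v_13]
  1-simplices (30): (30 of them)
  2-simplices (14): (14 of them)

so the chain groups are C_0 ≅ Z^14, C_1 ≅ Z^30, C_2 ≅ Z^14.

Boundary ∂_1: C_1 → C_0 is given by ∂[p,q] = [q] − [p]. For instance
  ∂[v_8,v_12] = [v_12] − [v_8].
This gives a 14×30 integer matrix of rank 12; reducing to Smith normal form yields diagonal entries (1,1,1,1,1,1,1,1,1,1,1,1).

∂_2: C_2 → C_1 maps a triangle to the signed sum of its edges. For instance
  ∂[v_8,v_9,v_11] = [v_9,v_11] − [v_8,v_11] + [v_8,v_9],
  ∂[v_7,v_11,v_12] = [v_11,v_12] − [v_7,v_12] + [v_7,v_11].
The resulting 30×14 matrix has rank 13, and its Smith normal form has invariant factors (1,1,1,1,1,1,1,1,1,1,1,1,1).

Computing H_k = (kernel of ∂_k) / (image of ∂_{k+1}):

  H_0: rank C_0 − rank ∂_1 = 14 − 12 = 2, and the invariant factors of ∂_1 are all 1, so H_0 ≅ Z^2.
  H_1: rank ker ∂_1 − rank ∂_2 = (30 − 12) − 13 = 5, and the invariant factors of ∂_2 are all 1, so H_1 ≅ Z^5.
  H_2: rank ker ∂_2 − rank ∂_3 = (14 − 13) − 0 = 1, and there is no ∂_3, so H_2 ≅ Z.

(K is a triangulation of the disjoint union of a wedge of 3 circles and the torus T^2.)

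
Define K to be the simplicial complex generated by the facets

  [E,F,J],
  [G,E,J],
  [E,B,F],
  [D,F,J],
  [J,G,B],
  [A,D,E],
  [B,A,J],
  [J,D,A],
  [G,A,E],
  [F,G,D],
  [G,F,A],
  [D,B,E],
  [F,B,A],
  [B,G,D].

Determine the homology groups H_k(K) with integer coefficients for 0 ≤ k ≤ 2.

We work with the vertex ordering A < B < D < E < F < G < J. The simplices of K, each written with vertices in increasing order, are:

  0-simplices (7): A, B, D, E, F, G, J
  1-simplices (21): AB, AD, AE, AF, AG, AJ, BD, BE, BF, BG, BJ, DE, DF, DG, DJ, EF, EG, EJ, FG, FJ, GJ
  2-simplices (14): ABF, ABJ, ADE, ADJ, AEG, AFG, BDE, BDG, BEF, BGJ, DFG, DFJ, EFJ, EGJ

giving chain groups C_0 ≅ Z^7, C_1 ≅ Z^21, C_2 ≅ Z^14.

The boundary map ∂_1: C_1 → C_0 maps an edge to its endpoints' difference, ∂[p,q] = q − p.
The 7×21 boundary matrix has rank 6 and Smith normal form diag(1,1,1,1,1,1).

Boundary ∂_2: C_2 → C_1 acts by ∂[p,q,r] = [q,r] − [p,r] + [p,q]. For instance
  ∂EGJ = GJ − EJ + EG,
  ∂AEG = EG − AG + AE.
As a 21×14 matrix over Z this has rank 13, with invariant factors (1,1,1,1,1,1,1,1,1,1,1,1,1).

From H_k ≅ ker(∂_k) / im(∂_{k+1}) we obtain:

  H_0: rank C_0 − rank ∂_1 = 7 − 6 = 1, and the invariant factors of ∂_1 are all 1, so H_0 = Z.
  H_1: rank ker ∂_1 − rank ∂_2 = (21 − 6) − 13 = 2, and the invariant factors of ∂_2 are all 1, so H_1 = Z^2.
  H_2: rank ker ∂_2 − rank ∂_3 = (14 − 13) − 0 = 1, and there is no ∂_3, so H_2 = Z.

H_0 = Z,  H_1 = Z^2,  H_2 = Z.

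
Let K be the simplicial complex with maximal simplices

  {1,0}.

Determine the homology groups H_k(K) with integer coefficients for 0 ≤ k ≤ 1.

H_0 = Z,  H_1 = 0.

We work with the vertex ordering 0 < 1. The simplices of K, each written with vertices in increasing order, are:

  0-simplices (2): [0], [1]
  1-simplices (1): [0,1]

so the chain groups are C_0 ≅ Z^2, C_1 ≅ Z^1.

∂_1: C_1 → C_0 sends each edge [p,q] (with p < q) to q − p.
The 2×1 boundary matrix has rank 1 and Smith normal form diag(1).

Now H_k = ker ∂_k / im ∂_{k+1}, so:

  H_0: rank C_0 − rank ∂_1 = 2 − 1 = 1, and the invariant factors of ∂_1 are all 1, so H_0 ≅ Z.
  H_1: rank ker ∂_1 − rank ∂_2 = (1 − 1) − 0 = 0, and there is no ∂_2, so H_1 ≅ 0.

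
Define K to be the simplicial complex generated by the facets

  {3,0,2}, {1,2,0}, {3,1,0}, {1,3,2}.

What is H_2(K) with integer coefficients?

Take the total order 0 < 1 < 2 < 3 on the vertex set. Then K (dimension 2) consists of the simplices:

  0-simplices (4): [0], [1], [2], [3]
  1-simplices (6): [0,1], [0,2], [0,3], [1,2], [1,3], [2,3]
  2-simplices (4): [0,1,2], [0,1,3], [0,2,3], [1,2,3]

Hence C_0 ≅ Z^4, C_1 ≅ Z^6, C_2 ≅ Z^4.

Boundary ∂_1: C_1 → C_0 is given by ∂[p,q] = [q] − [p].
As a 4×6 matrix over Z this has rank 3, with invariant factors (1,1,1).

∂_2: C_2 → C_1 maps a triangle to the signed sum of its edges. For instance
  ∂[1,2,3] = [2,3] − [1,3] + [1,2],
  ∂[0,2,3] = [2,3] − [0,3] + [0,2].
The 6×4 boundary matrix has rank 3 and Smith normal form diag(1,1,1).

Computing H_k = (kernel of ∂_k) / (image of ∂_{k+1}):

  H_2: rank ker ∂_2 − rank ∂_3 = (4 − 3) − 0 = 1, and there is no ∂_3, so H_2 ≅ Z.

H_2 = Z.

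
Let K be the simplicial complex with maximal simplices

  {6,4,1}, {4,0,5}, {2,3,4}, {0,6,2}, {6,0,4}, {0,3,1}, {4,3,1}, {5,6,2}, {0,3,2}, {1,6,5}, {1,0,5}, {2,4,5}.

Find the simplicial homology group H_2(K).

H_2 ≅ 0.

We work with the vertex ordering 0 < 1 < 2 < 3 < 4 < 5 < 6. The simplices of K, each written with vertices in increasing order, are:

  0-simplices (7): [0], [1], [2], [3], [4], [5], [6]
  1-simplices (18): [0,1], [0,2], [0,3], [0,4], [0,5], [0,6], [1,3], [1,4], [1,5], [1,6], [2,3], [2,4], [2,5], [2,6], [3,4], [4,5], [4,6], [5,6]
  2-simplices (12): [0,1,3], [0,1,5], [0,2,3], [0,2,6], [0,4,5], [0,4,6], [1,3,4], [1,4,6], [1,5,6], [2,3,4], [2,4,5], [2,5,6]

Hence C_0 ≅ Z^7, C_1 ≅ Z^18, C_2 ≅ Z^12.

Boundary ∂_1: C_1 → C_0 sends each edge [p,q] (with p < q) to q − p. For instance
  ∂[1,3] = [3] − [1].
The resulting 7×18 matrix has rank 6, and its Smith normal form has invariant factors (1,1,1,1,1,1).

Boundary ∂_2: C_2 → C_1 acts by ∂[p,q,r] = [q,r] − [p,r] + [p,q]. For instance
  ∂[0,1,5] = [1,5] − [0,5] + [0,1],
  ∂[2,5,6] = [5,6] − [2,6] + [2,5].
This gives a 18×12 integer matrix of rank 12; reducing to Smith normal form yields diagonal entries (1,1,1,1,1,1,1,1,1,1,1,2).

Now H_k = ker ∂_k / im ∂_{k+1}, so:

  H_2: rank ker ∂_2 − rank ∂_3 = (12 − 12) − 0 = 0, and there is no ∂_3, so H_2 = 0.

(K is a triangulation of the real projective plane RP^2.)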